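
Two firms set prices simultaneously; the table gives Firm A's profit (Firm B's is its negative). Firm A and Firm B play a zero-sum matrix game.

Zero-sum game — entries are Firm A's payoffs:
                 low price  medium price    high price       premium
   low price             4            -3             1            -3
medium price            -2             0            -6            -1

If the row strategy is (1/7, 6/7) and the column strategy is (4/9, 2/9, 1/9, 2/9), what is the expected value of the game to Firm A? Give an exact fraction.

-13/9

Against (4/9, 2/9, 1/9, 2/9), each row's expected payoff is low price: 5/9; medium price: -16/9.
Taking the (1/7, 6/7)-weighted average: (1/7)·(5/9) + (6/7)·(-16/9) = -13/9.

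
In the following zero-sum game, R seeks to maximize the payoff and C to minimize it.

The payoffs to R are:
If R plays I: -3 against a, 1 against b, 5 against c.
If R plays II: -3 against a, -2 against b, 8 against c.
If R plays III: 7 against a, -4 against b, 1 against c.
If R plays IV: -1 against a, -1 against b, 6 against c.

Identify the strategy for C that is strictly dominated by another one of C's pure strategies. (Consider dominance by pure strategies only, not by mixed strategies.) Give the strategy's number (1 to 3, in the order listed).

3

C prefers columns that give R less. Compare c with b: 1 < 5, -2 < 8, -4 < 1, -1 < 6.
So b strictly dominates c for C; c is strictly dominated.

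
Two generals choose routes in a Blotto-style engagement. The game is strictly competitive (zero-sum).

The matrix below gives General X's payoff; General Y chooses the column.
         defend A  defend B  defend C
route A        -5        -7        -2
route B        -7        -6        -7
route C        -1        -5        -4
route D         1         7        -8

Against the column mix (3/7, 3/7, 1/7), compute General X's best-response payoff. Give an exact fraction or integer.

16/7

route A: (-5)·(3/7) + (-7)·(3/7) + (-2)·(1/7) = -38/7.
route B: (-7)·(3/7) + (-6)·(3/7) + (-7)·(1/7) = -46/7.
route C: (-1)·(3/7) + (-5)·(3/7) + (-4)·(1/7) = -22/7.
route D: (1)·(3/7) + (7)·(3/7) + (-8)·(1/7) = 16/7.
The best pure response is route D with expected payoff 16/7.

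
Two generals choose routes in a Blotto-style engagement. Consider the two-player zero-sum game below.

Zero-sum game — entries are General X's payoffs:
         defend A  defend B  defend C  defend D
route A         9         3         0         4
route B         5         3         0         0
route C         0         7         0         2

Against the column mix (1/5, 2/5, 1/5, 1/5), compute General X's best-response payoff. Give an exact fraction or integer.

route A: (9)·(1/5) + (3)·(2/5) + (0)·(1/5) + (4)·(1/5) = 19/5.
route B: (5)·(1/5) + (3)·(2/5) + (0)·(1/5) + (0)·(1/5) = 11/5.
route C: (0)·(1/5) + (7)·(2/5) + (0)·(1/5) + (2)·(1/5) = 16/5.
The best pure response is route A with expected payoff 19/5.

19/5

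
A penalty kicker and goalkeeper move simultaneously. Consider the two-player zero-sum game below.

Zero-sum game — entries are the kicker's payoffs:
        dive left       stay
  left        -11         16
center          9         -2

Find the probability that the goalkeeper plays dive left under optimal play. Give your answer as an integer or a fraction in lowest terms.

Row minima are -11 and -2, so the kicker's maximin is -2; column maxima are 9 and 16, so the goalkeeper's minimax is 9. These differ, so the equilibrium is in mixed strategies.
Let the goalkeeper play dive left with probability q. The kicker is indifferent when −11q + 16(1−q) = 9q − 2(1−q), giving q = 9/19.

9/19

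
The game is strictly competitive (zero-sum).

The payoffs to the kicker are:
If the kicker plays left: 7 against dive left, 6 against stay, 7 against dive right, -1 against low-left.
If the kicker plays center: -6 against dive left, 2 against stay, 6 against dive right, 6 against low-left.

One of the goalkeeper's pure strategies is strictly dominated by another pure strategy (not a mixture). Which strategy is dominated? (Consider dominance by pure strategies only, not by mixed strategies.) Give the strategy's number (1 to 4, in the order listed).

The goalkeeper prefers columns that give the kicker less. Compare dive right with stay: 6 < 7, 2 < 6.
So stay strictly dominates dive right for the goalkeeper; dive right is strictly dominated.

3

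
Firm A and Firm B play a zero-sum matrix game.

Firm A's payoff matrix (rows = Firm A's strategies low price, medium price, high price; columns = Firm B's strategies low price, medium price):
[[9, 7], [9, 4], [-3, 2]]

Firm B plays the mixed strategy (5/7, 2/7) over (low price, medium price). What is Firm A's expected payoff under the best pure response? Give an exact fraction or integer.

59/7

low price: (9)·(5/7) + (7)·(2/7) = 59/7.
medium price: (9)·(5/7) + (4)·(2/7) = 53/7.
high price: (-3)·(5/7) + (2)·(2/7) = -11/7.
The best pure response is low price with expected payoff 59/7.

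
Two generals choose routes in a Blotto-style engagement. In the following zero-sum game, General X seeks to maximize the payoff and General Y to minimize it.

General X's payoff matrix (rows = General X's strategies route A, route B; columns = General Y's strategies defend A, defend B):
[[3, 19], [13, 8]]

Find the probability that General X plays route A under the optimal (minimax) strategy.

5/21

Row minima are 3 and 8, so General X's maximin is 8; column maxima are 13 and 19, so General Y's minimax is 13. These differ, so the equilibrium is in mixed strategies.
Let General X play route A with probability p. General Y is indifferent when 3p + 13(1−p) = 19p + 8(1−p), giving p = 5/21.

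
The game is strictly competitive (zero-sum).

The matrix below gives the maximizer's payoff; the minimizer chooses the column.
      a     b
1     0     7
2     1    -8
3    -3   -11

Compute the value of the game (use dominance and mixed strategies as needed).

Row 3 is strictly dominated by row 2, so the maximizer never plays it.
The remaining 2×2 game on (1, 2) × (a, b) has no saddle point. Let the maximizer play 1 with probability p; indifference gives (1−p) = 7p − 8(1−p), so p = 9/16.
Similarly the minimizer's optimal q on a is 15/16, and the value is 0·(15/16) + (7)·(1/16) = 7/16.

7/16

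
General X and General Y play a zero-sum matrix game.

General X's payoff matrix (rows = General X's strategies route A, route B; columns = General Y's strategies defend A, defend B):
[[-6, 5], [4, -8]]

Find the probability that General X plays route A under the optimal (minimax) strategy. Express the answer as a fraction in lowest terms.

12/23

Row minima are -6 and -8, so General X's maximin is -6; column maxima are 4 and 5, so General Y's minimax is 4. These differ, so the equilibrium is in mixed strategies.
Let General X play route A with probability p. General Y is indifferent when −6p + 4(1−p) = 5p − 8(1−p), giving p = 12/23.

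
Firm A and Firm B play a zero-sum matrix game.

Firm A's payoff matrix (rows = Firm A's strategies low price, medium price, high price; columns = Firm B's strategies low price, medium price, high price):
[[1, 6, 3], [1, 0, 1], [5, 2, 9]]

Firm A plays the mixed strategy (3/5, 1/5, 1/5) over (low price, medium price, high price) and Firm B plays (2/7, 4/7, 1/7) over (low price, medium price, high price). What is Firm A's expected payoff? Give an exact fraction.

Against (2/7, 4/7, 1/7), each row's expected payoff is low price: 29/7; medium price: 3/7; high price: 27/7.
Taking the (3/5, 1/5, 1/5)-weighted average: (3/5)·(29/7) + (1/5)·(3/7) + (1/5)·(27/7) = 117/35.

117/35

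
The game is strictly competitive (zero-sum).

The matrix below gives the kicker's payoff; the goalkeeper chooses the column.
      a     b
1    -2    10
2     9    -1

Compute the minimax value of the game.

4

Row minima are -2 and -1, so the kicker's maximin is -1; column maxima are 9 and 10, so the goalkeeper's minimax is 9. These differ, so the equilibrium is in mixed strategies.
Let the kicker play 1 with probability p. The goalkeeper is indifferent when −2p + 9(1−p) = 10p − (1−p), giving p = 5/11.
Let the goalkeeper play a with probability q. The kicker is indifferent when −2q + 10(1−q) = 9q − (1−q), giving q = 1/2.
The value is -2·(1/2) + (10)·(1/2) = 4.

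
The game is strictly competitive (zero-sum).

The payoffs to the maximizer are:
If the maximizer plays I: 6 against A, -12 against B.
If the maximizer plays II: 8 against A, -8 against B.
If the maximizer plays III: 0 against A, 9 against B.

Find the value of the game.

72/25

Row I is strictly dominated by row II, so the maximizer never plays it.
The remaining 2×2 game on (II, III) × (A, B) has no saddle point. Let the maximizer play II with probability p; indifference gives 8p = −8p + 9(1−p), so p = 9/25.
Similarly the minimizer's optimal q on A is 17/25, and the value is 8·(17/25) + (-8)·(8/25) = 72/25.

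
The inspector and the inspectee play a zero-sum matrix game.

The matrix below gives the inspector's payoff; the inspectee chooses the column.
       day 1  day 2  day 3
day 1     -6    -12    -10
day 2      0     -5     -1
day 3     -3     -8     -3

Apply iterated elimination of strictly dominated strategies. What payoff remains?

-5

Row day 1 is strictly dominated by row day 2 (0>-6, -5>-12, -1>-10); eliminate day 1.
Column day 1 is strictly dominated by day 2 for the inspectee (-5<0, -8<-3); eliminate day 1.
Column day 3 is strictly dominated by day 2 for the inspectee (-5<-1, -8<-3); eliminate day 3.
Row day 3 is strictly dominated by row day 2 (-5>-8); eliminate day 3.
Only (day 2, day 2) remains, with payoff -5.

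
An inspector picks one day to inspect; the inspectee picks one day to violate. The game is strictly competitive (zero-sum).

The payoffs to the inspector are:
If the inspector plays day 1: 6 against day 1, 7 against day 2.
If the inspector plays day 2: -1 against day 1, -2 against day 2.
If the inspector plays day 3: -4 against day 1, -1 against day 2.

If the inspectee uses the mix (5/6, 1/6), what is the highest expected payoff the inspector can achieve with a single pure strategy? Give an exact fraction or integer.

37/6

day 1: (6)·(5/6) + (7)·(1/6) = 37/6.
day 2: (-1)·(5/6) + (-2)·(1/6) = -7/6.
day 3: (-4)·(5/6) + (-1)·(1/6) = -7/2.
The best pure response is day 1 with expected payoff 37/6.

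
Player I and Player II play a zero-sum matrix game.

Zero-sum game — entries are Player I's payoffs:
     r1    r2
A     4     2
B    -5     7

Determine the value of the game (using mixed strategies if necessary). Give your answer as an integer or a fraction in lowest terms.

Row minima are 2 and -5, so Player I's maximin is 2; column maxima are 4 and 7, so Player II's minimax is 4. These differ, so the equilibrium is in mixed strategies.
Let Player I play A with probability p. Player II is indifferent when 4p − 5(1−p) = 2p + 7(1−p), giving p = 6/7.
Let Player II play r1 with probability q. Player I is indifferent when 4q + 2(1−q) = −5q + 7(1−q), giving q = 5/14.
The value is 4·(5/14) + (2)·(9/14) = 19/7.

19/7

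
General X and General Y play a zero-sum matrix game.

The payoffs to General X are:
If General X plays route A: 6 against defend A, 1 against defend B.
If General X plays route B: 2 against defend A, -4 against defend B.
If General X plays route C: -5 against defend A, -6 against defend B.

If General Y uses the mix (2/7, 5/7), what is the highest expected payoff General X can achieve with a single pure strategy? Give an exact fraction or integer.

17/7

route A: (6)·(2/7) + (1)·(5/7) = 17/7.
route B: (2)·(2/7) + (-4)·(5/7) = -16/7.
route C: (-5)·(2/7) + (-6)·(5/7) = -40/7.
The best pure response is route A with expected payoff 17/7.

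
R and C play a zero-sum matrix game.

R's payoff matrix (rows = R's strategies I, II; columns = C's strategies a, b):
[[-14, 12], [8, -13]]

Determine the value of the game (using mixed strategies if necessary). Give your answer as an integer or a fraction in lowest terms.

-86/47

Row minima are -14 and -13, so R's maximin is -13; column maxima are 8 and 12, so C's minimax is 8. These differ, so the equilibrium is in mixed strategies.
Let R play I with probability p. C is indifferent when −14p + 8(1−p) = 12p − 13(1−p), giving p = 21/47.
Let C play a with probability q. R is indifferent when −14q + 12(1−q) = 8q − 13(1−q), giving q = 25/47.
The value is -14·(25/47) + (12)·(22/47) = -86/47.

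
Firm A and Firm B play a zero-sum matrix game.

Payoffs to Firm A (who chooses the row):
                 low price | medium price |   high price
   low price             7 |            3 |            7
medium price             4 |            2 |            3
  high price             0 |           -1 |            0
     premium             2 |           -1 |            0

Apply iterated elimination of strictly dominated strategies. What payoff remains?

Row medium price is strictly dominated by row low price (7>4, 3>2, 7>3); eliminate medium price.
Column low price is strictly dominated by medium price for Firm B (3<7, -1<0, -1<2); eliminate low price.
Row high price is strictly dominated by row low price (3>-1, 7>0); eliminate high price.
Column high price is strictly dominated by medium price for Firm B (3<7, -1<0); eliminate high price.
Row premium is strictly dominated by row low price (3>-1); eliminate premium.
Only (low price, medium price) remains, with payoff 3.

3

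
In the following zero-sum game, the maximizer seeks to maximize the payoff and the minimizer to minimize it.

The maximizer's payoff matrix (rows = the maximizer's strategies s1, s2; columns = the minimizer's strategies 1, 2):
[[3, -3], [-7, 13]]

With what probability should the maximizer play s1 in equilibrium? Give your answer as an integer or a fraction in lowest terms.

Row minima are -3 and -7, so the maximizer's maximin is -3; column maxima are 3 and 13, so the minimizer's minimax is 3. These differ, so the equilibrium is in mixed strategies.
Let the maximizer play s1 with probability p. The minimizer is indifferent when 3p − 7(1−p) = −3p + 13(1−p), giving p = 10/13.

10/13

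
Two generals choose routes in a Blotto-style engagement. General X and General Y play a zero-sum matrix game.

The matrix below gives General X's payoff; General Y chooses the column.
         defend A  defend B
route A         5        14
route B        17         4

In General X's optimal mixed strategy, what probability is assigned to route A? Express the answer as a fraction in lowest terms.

Row minima are 5 and 4, so General X's maximin is 5; column maxima are 17 and 14, so General Y's minimax is 14. These differ, so the equilibrium is in mixed strategies.
Let General X play route A with probability p. General Y is indifferent when 5p + 17(1−p) = 14p + 4(1−p), giving p = 13/22.

13/22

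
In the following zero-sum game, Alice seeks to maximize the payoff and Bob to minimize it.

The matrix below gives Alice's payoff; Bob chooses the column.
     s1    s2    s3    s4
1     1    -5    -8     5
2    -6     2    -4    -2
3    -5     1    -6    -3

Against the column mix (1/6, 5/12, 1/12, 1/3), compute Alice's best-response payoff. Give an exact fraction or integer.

1: (1)·(1/6) + (-5)·(5/12) + (-8)·(1/12) + (5)·(1/3) = -11/12.
2: (-6)·(1/6) + (2)·(5/12) + (-4)·(1/12) + (-2)·(1/3) = -7/6.
3: (-5)·(1/6) + (1)·(5/12) + (-6)·(1/12) + (-3)·(1/3) = -23/12.
The best pure response is 1 with expected payoff -11/12.

-11/12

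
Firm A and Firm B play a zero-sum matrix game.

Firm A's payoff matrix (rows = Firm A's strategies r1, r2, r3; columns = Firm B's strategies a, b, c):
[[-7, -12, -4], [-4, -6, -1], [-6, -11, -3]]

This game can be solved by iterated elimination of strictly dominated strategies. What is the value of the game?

-6

Row r1 is strictly dominated by row r2 (-4>-7, -6>-12, -1>-4); eliminate r1.
Column a is strictly dominated by b for Firm B (-6<-4, -11<-6); eliminate a.
Row r3 is strictly dominated by row r2 (-6>-11, -1>-3); eliminate r3.
Column c is strictly dominated by b for Firm B (-6<-1); eliminate c.
Only (r2, b) remains, with payoff -6.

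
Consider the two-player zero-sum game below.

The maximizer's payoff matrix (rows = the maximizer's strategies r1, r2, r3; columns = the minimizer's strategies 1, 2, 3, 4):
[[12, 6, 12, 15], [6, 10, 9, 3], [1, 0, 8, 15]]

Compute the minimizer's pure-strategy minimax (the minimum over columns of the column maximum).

The worst case (largest entry) in each column is 1: 12, 2: 10, 3: 12, 4: 15.
The best (smallest) of these is 10.

10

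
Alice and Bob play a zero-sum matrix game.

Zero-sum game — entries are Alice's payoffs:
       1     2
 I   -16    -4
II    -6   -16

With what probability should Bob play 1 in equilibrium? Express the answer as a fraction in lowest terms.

Row minima are -16 and -16, so Alice's maximin is -16; column maxima are -6 and -4, so Bob's minimax is -6. These differ, so the equilibrium is in mixed strategies.
Let Bob play 1 with probability q. Alice is indifferent when −16q − 4(1−q) = −6q − 16(1−q), giving q = 6/11.

6/11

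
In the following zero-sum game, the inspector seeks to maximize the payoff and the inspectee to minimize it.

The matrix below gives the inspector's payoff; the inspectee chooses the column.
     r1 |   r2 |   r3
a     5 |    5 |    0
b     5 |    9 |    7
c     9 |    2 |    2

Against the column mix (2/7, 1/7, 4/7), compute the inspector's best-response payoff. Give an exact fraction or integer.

a: (5)·(2/7) + (5)·(1/7) + (0)·(4/7) = 15/7.
b: (5)·(2/7) + (9)·(1/7) + (7)·(4/7) = 47/7.
c: (9)·(2/7) + (2)·(1/7) + (2)·(4/7) = 4.
The best pure response is b with expected payoff 47/7.

47/7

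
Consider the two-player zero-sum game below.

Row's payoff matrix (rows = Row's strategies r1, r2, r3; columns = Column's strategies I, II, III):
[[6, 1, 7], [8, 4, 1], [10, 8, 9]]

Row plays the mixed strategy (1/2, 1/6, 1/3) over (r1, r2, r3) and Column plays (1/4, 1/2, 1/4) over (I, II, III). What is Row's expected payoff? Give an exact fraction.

Against (1/4, 1/2, 1/4), each row's expected payoff is r1: 15/4; r2: 17/4; r3: 35/4.
Taking the (1/2, 1/6, 1/3)-weighted average: (1/2)·(15/4) + (1/6)·(17/4) + (1/3)·(35/4) = 11/2.

11/2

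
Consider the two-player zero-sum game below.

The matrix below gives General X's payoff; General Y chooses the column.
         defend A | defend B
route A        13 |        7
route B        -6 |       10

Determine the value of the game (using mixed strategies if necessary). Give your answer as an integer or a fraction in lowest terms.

Row minima are 7 and -6, so General X's maximin is 7; column maxima are 13 and 10, so General Y's minimax is 10. These differ, so the equilibrium is in mixed strategies.
Let General X play route A with probability p. General Y is indifferent when 13p − 6(1−p) = 7p + 10(1−p), giving p = 8/11.
Let General Y play defend A with probability q. General X is indifferent when 13q + 7(1−q) = −6q + 10(1−q), giving q = 3/22.
The value is 13·(3/22) + (7)·(19/22) = 86/11.

86/11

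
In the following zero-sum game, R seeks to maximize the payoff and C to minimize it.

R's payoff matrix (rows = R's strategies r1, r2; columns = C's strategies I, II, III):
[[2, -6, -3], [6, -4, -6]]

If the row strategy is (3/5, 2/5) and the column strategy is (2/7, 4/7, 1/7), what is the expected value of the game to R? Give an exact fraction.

-89/35

Against (2/7, 4/7, 1/7), each row's expected payoff is r1: -23/7; r2: -10/7.
Taking the (3/5, 2/5)-weighted average: (3/5)·(-23/7) + (2/5)·(-10/7) = -89/35.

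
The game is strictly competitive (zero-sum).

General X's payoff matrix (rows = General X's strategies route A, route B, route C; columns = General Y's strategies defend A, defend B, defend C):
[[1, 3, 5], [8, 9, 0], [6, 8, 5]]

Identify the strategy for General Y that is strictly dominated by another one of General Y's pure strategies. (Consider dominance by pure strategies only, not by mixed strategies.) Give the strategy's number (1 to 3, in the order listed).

General Y prefers columns that give General X less. Compare defend B with defend A: 1 < 3, 8 < 9, 6 < 8.
So defend A strictly dominates defend B for General Y; defend B is strictly dominated.

2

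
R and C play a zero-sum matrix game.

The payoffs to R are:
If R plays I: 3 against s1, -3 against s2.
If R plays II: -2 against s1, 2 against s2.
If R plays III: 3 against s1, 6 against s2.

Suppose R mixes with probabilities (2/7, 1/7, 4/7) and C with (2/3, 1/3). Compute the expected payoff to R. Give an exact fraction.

Against (2/3, 1/3), each row's expected payoff is I: 1; II: -2/3; III: 4.
Taking the (2/7, 1/7, 4/7)-weighted average: (2/7)·(1) + (1/7)·(-2/3) + (4/7)·(4) = 52/21.

52/21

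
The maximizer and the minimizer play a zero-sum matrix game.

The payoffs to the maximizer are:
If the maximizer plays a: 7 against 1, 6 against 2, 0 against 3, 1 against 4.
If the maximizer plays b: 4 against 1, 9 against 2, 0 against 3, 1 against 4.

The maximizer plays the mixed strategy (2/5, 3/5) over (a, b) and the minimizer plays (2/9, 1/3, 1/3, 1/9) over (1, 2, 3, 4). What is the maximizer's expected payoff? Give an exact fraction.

58/15

Against (2/9, 1/3, 1/3, 1/9), each row's expected payoff is a: 11/3; b: 4.
Taking the (2/5, 3/5)-weighted average: (2/5)·(11/3) + (3/5)·(4) = 58/15.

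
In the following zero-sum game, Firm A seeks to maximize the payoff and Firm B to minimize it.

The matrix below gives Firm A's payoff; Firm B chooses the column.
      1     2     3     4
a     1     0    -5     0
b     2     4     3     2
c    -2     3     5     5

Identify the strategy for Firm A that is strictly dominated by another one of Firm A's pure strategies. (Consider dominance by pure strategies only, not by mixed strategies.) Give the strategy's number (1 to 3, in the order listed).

Compare a with b: 2 > 1, 4 > 0, 3 > -5, 2 > 0.
So b strictly dominates a for Firm A; a is strictly dominated.

1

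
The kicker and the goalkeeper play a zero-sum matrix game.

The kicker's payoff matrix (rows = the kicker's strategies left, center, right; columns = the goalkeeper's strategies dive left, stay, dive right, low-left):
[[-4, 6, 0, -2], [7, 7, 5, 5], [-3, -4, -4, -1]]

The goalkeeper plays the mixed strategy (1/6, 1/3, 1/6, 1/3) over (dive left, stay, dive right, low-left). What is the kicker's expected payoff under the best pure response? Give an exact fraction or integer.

left: (-4)·(1/6) + (6)·(1/3) + (0)·(1/6) + (-2)·(1/3) = 2/3.
center: (7)·(1/6) + (7)·(1/3) + (5)·(1/6) + (5)·(1/3) = 6.
right: (-3)·(1/6) + (-4)·(1/3) + (-4)·(1/6) + (-1)·(1/3) = -17/6.
The best pure response is center with expected payoff 6.

6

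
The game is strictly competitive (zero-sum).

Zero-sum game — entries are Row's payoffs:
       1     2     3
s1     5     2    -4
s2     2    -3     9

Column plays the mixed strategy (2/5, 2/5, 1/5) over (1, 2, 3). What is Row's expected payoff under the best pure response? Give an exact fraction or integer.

2

s1: (5)·(2/5) + (2)·(2/5) + (-4)·(1/5) = 2.
s2: (2)·(2/5) + (-3)·(2/5) + (9)·(1/5) = 7/5.
The best pure response is s1 with expected payoff 2.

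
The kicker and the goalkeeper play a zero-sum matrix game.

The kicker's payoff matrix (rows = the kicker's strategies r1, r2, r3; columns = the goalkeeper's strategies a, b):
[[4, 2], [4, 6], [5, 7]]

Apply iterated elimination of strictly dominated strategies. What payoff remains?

5

Row r1 is strictly dominated by row r3 (5>4, 7>2); eliminate r1.
Column b is strictly dominated by a for the goalkeeper (4<6, 5<7); eliminate b.
Row r2 is strictly dominated by row r3 (5>4); eliminate r2.
Only (r3, a) remains, with payoff 5.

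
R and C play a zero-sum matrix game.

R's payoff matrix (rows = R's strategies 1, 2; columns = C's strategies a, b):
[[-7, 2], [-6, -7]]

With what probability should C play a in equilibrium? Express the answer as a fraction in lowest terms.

9/10

Row minima are -7 and -7, so R's maximin is -7; column maxima are -6 and 2, so C's minimax is -6. These differ, so the equilibrium is in mixed strategies.
Let C play a with probability q. R is indifferent when −7q + 2(1−q) = −6q − 7(1−q), giving q = 9/10.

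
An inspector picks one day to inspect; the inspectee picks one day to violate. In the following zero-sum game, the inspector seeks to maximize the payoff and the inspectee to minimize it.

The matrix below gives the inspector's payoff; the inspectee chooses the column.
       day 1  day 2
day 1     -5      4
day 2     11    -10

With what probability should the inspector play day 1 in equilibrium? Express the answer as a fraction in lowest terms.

7/10

Row minima are -5 and -10, so the inspector's maximin is -5; column maxima are 11 and 4, so the inspectee's minimax is 4. These differ, so the equilibrium is in mixed strategies.
Let the inspector play day 1 with probability p. The inspectee is indifferent when −5p + 11(1−p) = 4p − 10(1−p), giving p = 7/10.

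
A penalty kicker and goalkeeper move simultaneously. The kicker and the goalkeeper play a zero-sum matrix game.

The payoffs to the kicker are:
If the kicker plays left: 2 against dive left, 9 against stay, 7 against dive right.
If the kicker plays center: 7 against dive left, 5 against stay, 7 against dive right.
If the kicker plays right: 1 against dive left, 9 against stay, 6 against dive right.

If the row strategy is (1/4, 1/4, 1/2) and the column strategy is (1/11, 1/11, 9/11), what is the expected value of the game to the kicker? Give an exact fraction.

Against (1/11, 1/11, 9/11), each row's expected payoff is left: 74/11; center: 75/11; right: 64/11.
Taking the (1/4, 1/4, 1/2)-weighted average: (1/4)·(74/11) + (1/4)·(75/11) + (1/2)·(64/11) = 277/44.

277/44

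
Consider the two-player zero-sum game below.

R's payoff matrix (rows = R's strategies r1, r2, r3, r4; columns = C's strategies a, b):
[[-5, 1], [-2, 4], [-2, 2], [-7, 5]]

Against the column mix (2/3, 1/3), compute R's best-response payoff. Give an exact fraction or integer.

0

r1: (-5)·(2/3) + (1)·(1/3) = -3.
r2: (-2)·(2/3) + (4)·(1/3) = 0.
r3: (-2)·(2/3) + (2)·(1/3) = -2/3.
r4: (-7)·(2/3) + (5)·(1/3) = -3.
The best pure response is r2 with expected payoff 0.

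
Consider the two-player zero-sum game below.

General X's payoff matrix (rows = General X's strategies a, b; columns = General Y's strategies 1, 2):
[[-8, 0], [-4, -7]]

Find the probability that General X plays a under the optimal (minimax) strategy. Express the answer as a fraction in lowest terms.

3/11

Row minima are -8 and -7, so General X's maximin is -7; column maxima are -4 and 0, so General Y's minimax is -4. These differ, so the equilibrium is in mixed strategies.
Let General X play a with probability p. General Y is indifferent when −8p − 4(1−p) = −7(1−p), giving p = 3/11.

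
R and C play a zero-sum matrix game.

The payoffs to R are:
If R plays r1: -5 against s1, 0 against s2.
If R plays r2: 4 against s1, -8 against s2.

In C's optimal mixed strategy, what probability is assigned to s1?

Row minima are -5 and -8, so R's maximin is -5; column maxima are 4 and 0, so C's minimax is 0. These differ, so the equilibrium is in mixed strategies.
Let C play s1 with probability q. R is indifferent when −5q = 4q − 8(1−q), giving q = 8/17.

8/17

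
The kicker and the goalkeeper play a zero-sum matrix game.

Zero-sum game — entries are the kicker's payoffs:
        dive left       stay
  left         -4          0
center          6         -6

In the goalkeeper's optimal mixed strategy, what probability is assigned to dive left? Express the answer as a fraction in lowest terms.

Row minima are -4 and -6, so the kicker's maximin is -4; column maxima are 6 and 0, so the goalkeeper's minimax is 0. These differ, so the equilibrium is in mixed strategies.
Let the goalkeeper play dive left with probability q. The kicker is indifferent when −4q = 6q − 6(1−q), giving q = 3/8.

3/8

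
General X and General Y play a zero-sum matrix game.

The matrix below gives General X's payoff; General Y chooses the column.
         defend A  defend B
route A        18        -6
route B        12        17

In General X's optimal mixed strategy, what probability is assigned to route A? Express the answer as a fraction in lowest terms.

5/29

Row minima are -6 and 12, so General X's maximin is 12; column maxima are 18 and 17, so General Y's minimax is 17. These differ, so the equilibrium is in mixed strategies.
Let General X play route A with probability p. General Y is indifferent when 18p + 12(1−p) = −6p + 17(1−p), giving p = 5/29.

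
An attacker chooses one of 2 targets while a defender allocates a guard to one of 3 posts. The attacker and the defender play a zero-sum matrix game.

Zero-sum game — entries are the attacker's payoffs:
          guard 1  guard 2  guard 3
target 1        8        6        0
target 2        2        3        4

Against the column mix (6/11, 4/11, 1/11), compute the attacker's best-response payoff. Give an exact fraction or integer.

target 1: (8)·(6/11) + (6)·(4/11) + (0)·(1/11) = 72/11.
target 2: (2)·(6/11) + (3)·(4/11) + (4)·(1/11) = 28/11.
The best pure response is target 1 with expected payoff 72/11.

72/11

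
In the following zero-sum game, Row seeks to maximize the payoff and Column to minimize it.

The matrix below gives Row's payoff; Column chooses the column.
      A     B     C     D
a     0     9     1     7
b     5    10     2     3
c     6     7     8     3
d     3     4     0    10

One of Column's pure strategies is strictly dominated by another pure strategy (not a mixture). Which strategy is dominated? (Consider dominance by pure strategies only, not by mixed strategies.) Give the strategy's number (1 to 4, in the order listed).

2

Column prefers columns that give Row less. Compare B with A: 0 < 9, 5 < 10, 6 < 7, 3 < 4.
So A strictly dominates B for Column; B is strictly dominated.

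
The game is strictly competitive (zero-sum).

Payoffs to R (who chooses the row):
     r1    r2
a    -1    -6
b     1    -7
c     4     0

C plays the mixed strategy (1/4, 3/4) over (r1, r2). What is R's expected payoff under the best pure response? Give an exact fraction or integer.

1

a: (-1)·(1/4) + (-6)·(3/4) = -19/4.
b: (1)·(1/4) + (-7)·(3/4) = -5.
c: (4)·(1/4) + (0)·(3/4) = 1.
The best pure response is c with expected payoff 1.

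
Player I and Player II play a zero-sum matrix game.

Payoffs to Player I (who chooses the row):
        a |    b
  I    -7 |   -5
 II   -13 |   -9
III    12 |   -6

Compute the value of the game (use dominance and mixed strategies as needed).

-51/10

Row II is strictly dominated by row I, so Player I never plays it.
The remaining 2×2 game on (I, III) × (a, b) has no saddle point. Let Player I play I with probability p; indifference gives −7p + 12(1−p) = −5p − 6(1−p), so p = 9/10.
Similarly Player II's optimal q on a is 1/20, and the value is -7·(1/20) + (-5)·(19/20) = -51/10.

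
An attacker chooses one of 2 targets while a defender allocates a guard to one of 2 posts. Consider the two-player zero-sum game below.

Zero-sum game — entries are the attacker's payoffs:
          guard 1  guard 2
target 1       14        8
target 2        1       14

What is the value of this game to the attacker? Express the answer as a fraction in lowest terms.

Row minima are 8 and 1, so the attacker's maximin is 8; column maxima are 14 and 14, so the defender's minimax is 14. These differ, so the equilibrium is in mixed strategies.
Let the attacker play target 1 with probability p. The defender is indifferent when 14p + (1−p) = 8p + 14(1−p), giving p = 13/19.
Let the defender play guard 1 with probability q. The attacker is indifferent when 14q + 8(1−q) = q + 14(1−q), giving q = 6/19.
The value is 14·(6/19) + (8)·(13/19) = 188/19.

188/19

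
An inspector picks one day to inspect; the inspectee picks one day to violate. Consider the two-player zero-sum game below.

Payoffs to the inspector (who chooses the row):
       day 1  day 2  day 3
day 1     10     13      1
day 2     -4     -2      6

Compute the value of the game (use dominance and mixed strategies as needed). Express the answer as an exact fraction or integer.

Column day 2 is strictly dominated by day 1 for the inspectee (it gives the inspector more in every row).
The remaining 2×2 game on (day 1, day 2) × (day 1, day 3) has no saddle point. Let the inspector play day 1 with probability p; indifference gives 10p − 4(1−p) = p + 6(1−p), so p = 10/19.
Similarly the inspectee's optimal q on day 1 is 5/19, and the value is 10·(5/19) + (1)·(14/19) = 64/19.

64/19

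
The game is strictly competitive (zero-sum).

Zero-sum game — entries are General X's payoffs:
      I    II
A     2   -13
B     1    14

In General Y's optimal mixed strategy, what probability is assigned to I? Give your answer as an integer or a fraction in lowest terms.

Row minima are -13 and 1, so General X's maximin is 1; column maxima are 2 and 14, so General Y's minimax is 2. These differ, so the equilibrium is in mixed strategies.
Let General Y play I with probability q. General X is indifferent when 2q − 13(1−q) = q + 14(1−q), giving q = 27/28.

27/28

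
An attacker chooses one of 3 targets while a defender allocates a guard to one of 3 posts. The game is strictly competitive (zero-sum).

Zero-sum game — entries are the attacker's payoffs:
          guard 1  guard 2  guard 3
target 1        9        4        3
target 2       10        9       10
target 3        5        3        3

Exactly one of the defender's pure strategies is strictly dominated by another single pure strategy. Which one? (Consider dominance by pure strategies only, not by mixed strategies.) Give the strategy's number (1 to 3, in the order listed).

1

The defender prefers columns that give the attacker less. Compare guard 1 with guard 2: 4 < 9, 9 < 10, 3 < 5.
So guard 2 strictly dominates guard 1 for the defender; guard 1 is strictly dominated.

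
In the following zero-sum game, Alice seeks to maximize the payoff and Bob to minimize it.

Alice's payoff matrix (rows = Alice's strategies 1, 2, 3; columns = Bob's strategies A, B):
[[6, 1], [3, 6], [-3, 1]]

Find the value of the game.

33/8

Row 3 is strictly dominated by row 2, so Alice never plays it.
The remaining 2×2 game on (1, 2) × (A, B) has no saddle point. Let Alice play 1 with probability p; indifference gives 6p + 3(1−p) = p + 6(1−p), so p = 3/8.
Similarly Bob's optimal q on A is 5/8, and the value is 6·(5/8) + (1)·(3/8) = 33/8.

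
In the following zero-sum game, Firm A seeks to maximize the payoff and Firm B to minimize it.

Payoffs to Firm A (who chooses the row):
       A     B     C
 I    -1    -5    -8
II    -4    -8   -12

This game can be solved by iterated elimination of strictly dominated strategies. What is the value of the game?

-8

Row II is strictly dominated by row I (-1>-4, -5>-8, -8>-12); eliminate II.
Column A is strictly dominated by B for Firm B (-5<-1); eliminate A.
Column B is strictly dominated by C for Firm B (-8<-5); eliminate B.
Only (I, C) remains, with payoff -8.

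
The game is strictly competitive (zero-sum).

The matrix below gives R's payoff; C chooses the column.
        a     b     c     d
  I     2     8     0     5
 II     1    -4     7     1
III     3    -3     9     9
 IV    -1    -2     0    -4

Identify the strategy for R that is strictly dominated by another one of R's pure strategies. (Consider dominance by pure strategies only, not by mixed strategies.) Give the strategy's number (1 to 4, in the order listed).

2

Compare II with III: 3 > 1, -3 > -4, 9 > 7, 9 > 1.
So III strictly dominates II for R; II is strictly dominated.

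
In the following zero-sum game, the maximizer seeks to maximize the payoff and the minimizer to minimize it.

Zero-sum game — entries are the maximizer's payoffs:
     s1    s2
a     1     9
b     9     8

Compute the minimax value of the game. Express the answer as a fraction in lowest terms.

Row minima are 1 and 8, so the maximizer's maximin is 8; column maxima are 9 and 9, so the minimizer's minimax is 9. These differ, so the equilibrium is in mixed strategies.
Let the maximizer play a with probability p. The minimizer is indifferent when p + 9(1−p) = 9p + 8(1−p), giving p = 1/9.
Let the minimizer play s1 with probability q. The maximizer is indifferent when q + 9(1−q) = 9q + 8(1−q), giving q = 1/9.
The value is 1·(1/9) + (9)·(8/9) = 73/9.

73/9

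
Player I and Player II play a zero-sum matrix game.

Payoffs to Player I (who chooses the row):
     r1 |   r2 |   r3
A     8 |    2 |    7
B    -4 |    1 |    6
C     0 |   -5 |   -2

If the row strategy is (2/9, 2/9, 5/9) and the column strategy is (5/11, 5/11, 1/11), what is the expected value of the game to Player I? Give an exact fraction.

Against (5/11, 5/11, 1/11), each row's expected payoff is A: 57/11; B: -9/11; C: -27/11.
Taking the (2/9, 2/9, 5/9)-weighted average: (2/9)·(57/11) + (2/9)·(-9/11) + (5/9)·(-27/11) = -13/33.

-13/33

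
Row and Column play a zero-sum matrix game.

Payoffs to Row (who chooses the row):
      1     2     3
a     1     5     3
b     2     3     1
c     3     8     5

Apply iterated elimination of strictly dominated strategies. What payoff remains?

Column 2 is strictly dominated by 1 for Column (1<5, 2<3, 3<8); eliminate 2.
Row a is strictly dominated by row c (3>1, 5>3); eliminate a.
Row b is strictly dominated by row c (3>2, 5>1); eliminate b.
Column 3 is strictly dominated by 1 for Column (3<5); eliminate 3.
Only (c, 1) remains, with payoff 3.

3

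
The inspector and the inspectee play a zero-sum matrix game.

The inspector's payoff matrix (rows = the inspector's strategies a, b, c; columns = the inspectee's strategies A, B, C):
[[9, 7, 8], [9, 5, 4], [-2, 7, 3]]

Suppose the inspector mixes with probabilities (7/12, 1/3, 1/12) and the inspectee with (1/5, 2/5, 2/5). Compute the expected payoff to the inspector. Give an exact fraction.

133/20

Against (1/5, 2/5, 2/5), each row's expected payoff is a: 39/5; b: 27/5; c: 18/5.
Taking the (7/12, 1/3, 1/12)-weighted average: (7/12)·(39/5) + (1/3)·(27/5) + (1/12)·(18/5) = 133/20.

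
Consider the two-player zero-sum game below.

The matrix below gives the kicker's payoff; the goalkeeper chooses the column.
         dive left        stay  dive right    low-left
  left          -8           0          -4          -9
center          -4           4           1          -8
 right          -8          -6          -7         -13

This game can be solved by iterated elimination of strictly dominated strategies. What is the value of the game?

-8

Column dive right is strictly dominated by dive left for the goalkeeper (-8<-4, -4<1, -8<-7); eliminate dive right.
Column dive left is strictly dominated by low-left for the goalkeeper (-9<-8, -8<-4, -13<-8); eliminate dive left.
Row left is strictly dominated by row center (4>0, -8>-9); eliminate left.
Column stay is strictly dominated by low-left for the goalkeeper (-8<4, -13<-6); eliminate stay.
Row right is strictly dominated by row center (-8>-13); eliminate right.
Only (center, low-left) remains, with payoff -8.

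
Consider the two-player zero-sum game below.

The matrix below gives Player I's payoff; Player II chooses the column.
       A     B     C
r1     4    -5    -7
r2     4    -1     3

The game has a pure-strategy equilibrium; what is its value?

Row minima: -7, -1 → Player I's maximin is -1.
Column maxima: 4, -1, 3 → Player II's minimax is -1.
They coincide at (r2, B), so the value is -1.

-1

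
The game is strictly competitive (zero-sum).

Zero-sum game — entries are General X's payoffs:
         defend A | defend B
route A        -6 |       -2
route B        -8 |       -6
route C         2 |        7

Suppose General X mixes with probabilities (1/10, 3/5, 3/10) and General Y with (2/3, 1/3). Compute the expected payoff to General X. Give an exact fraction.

-113/30

Against (2/3, 1/3), each row's expected payoff is route A: -14/3; route B: -22/3; route C: 11/3.
Taking the (1/10, 3/5, 3/10)-weighted average: (1/10)·(-14/3) + (3/5)·(-22/3) + (3/10)·(11/3) = -113/30.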